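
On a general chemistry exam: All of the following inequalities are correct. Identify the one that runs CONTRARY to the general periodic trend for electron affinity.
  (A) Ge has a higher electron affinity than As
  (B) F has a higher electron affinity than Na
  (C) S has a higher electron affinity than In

(A)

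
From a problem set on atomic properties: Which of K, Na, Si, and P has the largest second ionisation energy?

Consider each +1 ion: K⁺ is the bare [Ar] core; Na⁺ is the bare [Ne] core; Si⁺ still has 3 valence electrons; P⁺ still has 4 valence electrons.
Pulling an electron out of a noble-gas core costs far more than removing a remaining valence electron, so K and Na sit at the high end of IE_2.
Valence configurations: Si⁺ [Ne]3s²3p¹, P⁺ [Ne]3s²3p².
Approximate IE_2 values (kJ/mol): K 3052, Na 4562, Si 1577, P 1907.
So the second ionization energies run Si < P < K < Na.

Na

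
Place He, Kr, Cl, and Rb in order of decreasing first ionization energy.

Across a period the outer electron is held more tightly (higher IE₁); down a group it sits in a higher shell, more shielded, and comes off more easily.
These span different periods and groups, so the two trends combine.
Cl > Rb: both effects reinforce here, so Cl is clearly the higher of the two.
Kr > Cl: period and group pull opposite ways; the across-period shift dominates (1351 vs 1251 kJ/mol).
He > Kr: they share group 18; the group trend gives He the larger value.
For reference (kJ/mol): He 2372, Cl 1251, Kr 1351, Rb 403.
So from highest to lowest: He > Kr > Cl > Rb.

He > Kr > Cl > Rb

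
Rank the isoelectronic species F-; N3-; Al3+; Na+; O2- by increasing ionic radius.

Al3+, Na+, F-, O2-, N3-

All of these have 10 electrons, so size is governed by nuclear charge alone: the more protons, the stronger the pull on the same electron cloud, and the smaller the ion.
Nuclear charges: Al3+ (Z=13), Na+ (Z=11), F- (Z=9), O2- (Z=8), N3- (Z=7).
Smallest to largest: Al3+ < Na+ < F- < O2- < N3-.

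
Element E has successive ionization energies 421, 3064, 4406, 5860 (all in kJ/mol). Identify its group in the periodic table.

Group 1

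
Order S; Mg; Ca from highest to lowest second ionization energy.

S > Mg > Ca

After 1 electron has been removed, what remains? S⁺ still has 5 valence electrons; Mg⁺ still has 1 valence electron; Ca⁺ still has 1 valence electron.
All are still removing valence electrons, so compare the +1 ions as you would atoms: IE_2 generally rises across a period (higher Z_eff) and falls down a group (larger shell), subject to the usual subshell exceptions.
Valence configurations: S⁺ [Ne]3s²3p³, Mg⁺ [Ne]3s¹, Ca⁺ [Ar]4s¹.
Tabulated IE_2 (kJ/mol): S 2252, Mg 1451, Ca 1145.
Overall IE_2 order: Ca < Mg < S.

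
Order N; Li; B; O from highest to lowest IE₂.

After 1 electron has been removed, what remains? N⁺ still has 4 valence electrons; Li⁺ is the bare [He] core; B⁺ still has 2 valence electrons; O⁺ still has 5 valence electrons.
Pulling an electron out of a noble-gas core costs far more than removing a remaining valence electron, so Li sits at the high end of IE_2.
Valence configurations: N⁺ [He]2s²2p², B⁺ [He]2s², O⁺ [He]2s²2p³.
Tabulated IE_2 (kJ/mol): N 2856, Li 7298, B 2427, O 3388.
Hence IE_2: B < N < O < Li.

Li, O, N, B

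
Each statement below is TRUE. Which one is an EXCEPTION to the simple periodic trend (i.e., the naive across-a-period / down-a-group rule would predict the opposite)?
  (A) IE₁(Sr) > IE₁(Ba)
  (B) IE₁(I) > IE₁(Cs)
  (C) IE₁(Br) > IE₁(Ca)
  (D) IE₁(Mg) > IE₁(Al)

(D)

The general trend: IE₁ increases across a period and decreases down a group.
(A) Sr (period 5, group 2) vs Ba (period 6, group 2): the stated order agrees with the simple trend.
(B) I (period 5, group 17) vs Cs (period 6, group 1): the stated order agrees with the simple trend.
(C) Br (period 4, group 17) vs Ca (period 4, group 2): the stated order agrees with the simple trend.
(D) Mg (period 3, group 2) vs Al (period 3, group 13): the stated order contradicts the simple trend.
The exception is (D): Al's single 3p electron is easier to remove than one from Mg's filled 3s².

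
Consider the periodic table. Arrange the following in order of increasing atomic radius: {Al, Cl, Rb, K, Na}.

Na is in period 3, group 1; Al is in period 3, group 13; Cl is in period 3, group 17; K is in period 4, group 1; Rb is in period 5, group 1.
Atomic radius shrinks across a period as nuclear charge pulls the same shell inward, and grows down a group as new shells are added.
Here both period and group differ, so the two effects have to be weighed against each other.
Al > Cl: Al lies to the left of Cl in period 3, so the across-period effect alone puts Al larger.
Na > Al: both are in period 3; the period trend gives Na the larger value.
K > Na: they share group 1; the group trend gives K the larger value.
Rb > K: they share group 1; the group trend gives Rb the larger value.
For reference (pm): Na 155, Al 126, Cl 99, K 196, Rb 210.
So from smallest to largest: Cl < Al < Na < K < Rb.

Cl, Al, Na, K, Rb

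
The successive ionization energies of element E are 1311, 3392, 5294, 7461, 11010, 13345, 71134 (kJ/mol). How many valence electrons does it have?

6

Look for the largest jump between consecutive ionization energies: IE7/IE6 ≈ 5.3, far larger than any earlier ratio.
That jump marks the point where a core electron is being removed. So the atom has 6 valence electrons.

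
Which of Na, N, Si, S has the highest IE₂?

Consider each +1 ion: Na⁺ is the bare [Ne] core; N⁺ still has 4 valence electrons; Si⁺ still has 3 valence electrons; S⁺ still has 5 valence electrons.
Breaking into a closed-shell core is much more expensive than removing a leftover valence electron — Na has the largest IE_2 here.
Valence configurations: N⁺ [He]2s²2p², Si⁺ [Ne]3s²3p¹, S⁺ [Ne]3s²3p³.
The numbers (kJ/mol): Na 4562, N 2856, Si 1577, S 2252.
Hence IE_2: Si < S < N < Na.

Na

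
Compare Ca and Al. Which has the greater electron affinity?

Al is in period 3, group 13; Ca is in period 4, group 2.
Adding an electron releases more energy for atoms nearer the top right (short of the noble gases).
Here both period and group differ, so the two effects have to be weighed against each other.
Al > Ca: relative to Ca, both the across-period and down-group shifts push Al's electron affinity up.
Approximate values (kJ/mol): Al 42, Ca 2.
So Al has the greater electron affinity (Al > Ca).

Al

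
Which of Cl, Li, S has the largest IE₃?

Li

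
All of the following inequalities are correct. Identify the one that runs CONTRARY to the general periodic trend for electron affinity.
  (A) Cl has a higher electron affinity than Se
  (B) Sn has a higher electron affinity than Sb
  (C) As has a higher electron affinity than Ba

The general trend: electron affinity increases across a period and decreases down a group.
(A) Cl (period 3, group 17) vs Se (period 4, group 16): the stated order agrees with the simple trend.
(B) Sn (period 5, group 14) vs Sb (period 5, group 15): the stated order contradicts the simple trend.
(C) As (period 4, group 15) vs Ba (period 6, group 2): the stated order agrees with the simple trend.
The exception is (B): adding an electron to Sb's half-filled 5p³ is unfavourable, so Sn has the more exothermic EA.

(B)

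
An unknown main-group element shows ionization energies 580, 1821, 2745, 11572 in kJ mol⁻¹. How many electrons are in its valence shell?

Look for the largest jump between consecutive ionization energies: IE4/IE3 ≈ 4.2, far larger than any earlier ratio.
That jump marks the point where a core electron is being removed. So the atom has 3 valence electrons.

3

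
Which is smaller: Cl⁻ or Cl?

Cl

Forming Cl⁻ adds 1 electron to Cl. More electron–electron repulsion in the same shell, with unchanged nuclear charge, lets the cloud expand.
An anion is larger than its parent atom: Cl⁻ > Cl.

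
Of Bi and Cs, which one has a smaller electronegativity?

Smaller atoms with higher effective nuclear charge are more electronegative.
All lie in period 6, so electronegativity increases left to right.
So Cs has the smaller electronegativity (Cs < Bi).

Cs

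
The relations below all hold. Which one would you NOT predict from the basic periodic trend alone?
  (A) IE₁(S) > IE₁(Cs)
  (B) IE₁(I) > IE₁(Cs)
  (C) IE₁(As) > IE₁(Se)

(C)

The general trend: IE₁ increases across a period and decreases down a group.
(A) S (period 3, group 16) vs Cs (period 6, group 1): the stated order agrees with the simple trend.
(B) I (period 5, group 17) vs Cs (period 6, group 1): the stated order agrees with the simple trend.
(C) As (period 4, group 15) vs Se (period 4, group 16): the stated order contradicts the simple trend.
The exception is (C): Se (4p⁴) ionizes more easily than half-filled As (4p³).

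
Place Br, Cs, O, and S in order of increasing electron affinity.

Cs, O, S, Br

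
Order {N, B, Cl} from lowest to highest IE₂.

Cl, B, N

The second ionization energy removes an electron from the +1 ion. For each element: N⁺ still has 4 valence electrons; B⁺ still has 2 valence electrons; Cl⁺ still has 6 valence electrons.
All are still removing valence electrons, so compare the +1 ions as you would atoms: IE_2 generally rises across a period (higher Z_eff) and falls down a group (larger shell), subject to the usual subshell exceptions.
Valence configurations: N⁺ [He]2s²2p², B⁺ [He]2s², Cl⁺ [Ne]3s²3p⁴.
Approximate IE_2 values (kJ/mol): N 2856, B 2427, Cl 2298.
So the second ionization energies run Cl < B < N.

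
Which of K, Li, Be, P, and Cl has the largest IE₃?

Consider each +2 ion: K²⁺ is already 1 electron into the core; Li²⁺ is already 1 electron into the core; Be²⁺ is the bare [He] core; P²⁺ still has 3 valence electrons; Cl²⁺ still has 5 valence electrons.
Core electrons are held far more tightly than valence electrons, so K, Li and Be top the IE_3 order.
Valence configurations: P²⁺ [Ne]3s²3p¹, Cl²⁺ [Ne]3s²3p³.
The numbers (kJ/mol): K 4420, Li 11815, Be 14849, P 2914, Cl 3822.
Hence IE_3: P < Cl < K < Li < Be.

Be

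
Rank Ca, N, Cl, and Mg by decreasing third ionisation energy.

Mg > Ca > N > Cl

IE_3 is the cost of taking one more electron from the +2 cation: Ca²⁺ is the bare [Ar] core; N²⁺ still has 3 valence electrons; Cl²⁺ still has 5 valence electrons; Mg²⁺ is the bare [Ne] core.
Core electrons are held far more tightly than valence electrons, so Ca and Mg top the IE_3 order.
Valence configurations: N²⁺ [He]2s²2p¹, Cl²⁺ [Ne]3s²3p³.
Tabulated IE_3 (kJ/mol): Ca 4912, N 4578, Cl 3822, Mg 7733.
So the third ionization energies run Cl < N < Ca < Mg.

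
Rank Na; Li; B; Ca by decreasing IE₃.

After 2 electrons have been removed, what remains? Na²⁺ is already 1 electron into the core; Li²⁺ is already 1 electron into the core; B²⁺ still has 1 valence electron; Ca²⁺ is the bare [Ar] core.
Pulling an electron out of a noble-gas core costs far more than removing a remaining valence electron, so Ca, Na and Li sit at the high end of IE_3.
The numbers (kJ/mol): Na 6910, Li 11815, B 3660, Ca 4912.
Putting it together, IE_3: B < Ca < Na < Li.

Li > Na > Ca > B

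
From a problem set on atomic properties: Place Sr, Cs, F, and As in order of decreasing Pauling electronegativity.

F > As > Sr > Cs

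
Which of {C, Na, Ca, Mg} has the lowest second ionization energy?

Consider each +1 ion: C⁺ still has 3 valence electrons; Na⁺ is the bare [Ne] core; Ca⁺ still has 1 valence electron; Mg⁺ still has 1 valence electron.
Core electrons are held far more tightly than valence electrons, so Na tops the IE_2 order.
Valence configurations: C⁺ [He]2s²2p¹, Ca⁺ [Ar]4s¹, Mg⁺ [Ne]3s¹.
Tabulated IE_2 (kJ/mol): C 2353, Na 4562, Ca 1145, Mg 1451.
Overall IE_2 order: Ca < Mg < C < Na.

Ca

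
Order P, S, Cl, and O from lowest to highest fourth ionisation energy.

Consider each +3 ion: P³⁺ still has 2 valence electrons; S³⁺ still has 3 valence electrons; Cl³⁺ still has 4 valence electrons; O³⁺ still has 3 valence electrons.
All are still removing valence electrons, so compare the +3 ions as you would atoms: IE_4 generally rises across a period (higher Z_eff) and falls down a group (larger shell), subject to the usual subshell exceptions.
Valence configurations: P³⁺ [Ne]3s², S³⁺ [Ne]3s²3p¹, Cl³⁺ [Ne]3s²3p², O³⁺ [He]2s²2p¹.
S³⁺ loses a lone 3p electron whereas P³⁺ must break into a filled 3s² pair, so IE_4(P) > IE_4(S) even though S has the higher nuclear charge.
The numbers (kJ/mol): P 4964, S 4556, Cl 5159, O 7469.
Putting it together, IE_4: S < P < Cl < O.

S, P, Cl, O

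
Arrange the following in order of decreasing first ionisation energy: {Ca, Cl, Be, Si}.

Cl, Be, Si, Ca

Be is in period 2, group 2; Si is in period 3, group 14; Cl is in period 3, group 17; Ca is in period 4, group 2.
IE₁ increases left→right with effective nuclear charge and decreases top→bottom as the valence shell moves farther out.
Neither a single period nor a single group — weigh both effects.
Si > Ca: both effects reinforce here, so Si is clearly the higher of the two.
Be > Si: period and group pull opposite ways; the down-group shift dominates (900 vs 786 kJ/mol).
Cl > Be: the two effects oppose for this pair; the across-period effect wins (1251 vs 900 kJ/mol).
Approximate values (kJ/mol): Be 900, Si 786, Cl 1251, Ca 590.
So from highest to lowest: Cl > Be > Si > Ca.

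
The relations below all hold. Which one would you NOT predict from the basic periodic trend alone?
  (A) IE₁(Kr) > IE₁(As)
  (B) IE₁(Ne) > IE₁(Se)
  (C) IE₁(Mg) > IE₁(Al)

(C)

The general trend: first ionization energy increases across a period and decreases down a group.
(A) Kr (period 4, group 18) vs As (period 4, group 15): the stated order agrees with the simple trend.
(B) Ne (period 2, group 18) vs Se (period 4, group 16): the stated order agrees with the simple trend.
(C) Mg (period 3, group 2) vs Al (period 3, group 13): the stated order contradicts the simple trend.
The exception is (C): Al's single 3p electron is easier to remove than one from Mg's filled 3s².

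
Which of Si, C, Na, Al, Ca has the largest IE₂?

Na

IE_2 is the cost of taking one more electron from the +1 cation: Si⁺ still has 3 valence electrons; C⁺ still has 3 valence electrons; Na⁺ is the bare [Ne] core; Al⁺ still has 2 valence electrons; Ca⁺ still has 1 valence electron.
Breaking into a closed-shell core is much more expensive than removing a leftover valence electron — Na has the largest IE_2 here.
Valence configurations: Si⁺ [Ne]3s²3p¹, C⁺ [He]2s²2p¹, Al⁺ [Ne]3s², Ca⁺ [Ar]4s¹.
Si⁺ loses a lone 3p electron whereas Al⁺ must break into a filled 3s² pair, so IE_2(Al) > IE_2(Si) even though Si has the higher nuclear charge.
Approximate IE_2 values (kJ/mol): Si 1577, C 2353, Na 4562, Al 1817, Ca 1145.
Overall IE_2 order: Ca < Si < Al < C < Na.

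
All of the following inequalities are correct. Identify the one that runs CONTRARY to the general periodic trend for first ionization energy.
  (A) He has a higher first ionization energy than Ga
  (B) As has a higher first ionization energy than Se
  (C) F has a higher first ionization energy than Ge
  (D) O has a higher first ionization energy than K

(B)

The general trend: first ionization energy increases across a period and decreases down a group.
(A) He (period 1, group 18) vs Ga (period 4, group 13): the stated order agrees with the simple trend.
(B) As (period 4, group 15) vs Se (period 4, group 16): the stated order contradicts the simple trend.
(C) F (period 2, group 17) vs Ge (period 4, group 14): the stated order agrees with the simple trend.
(D) O (period 2, group 16) vs K (period 4, group 1): the stated order agrees with the simple trend.
The exception is (B): Se (4p⁴) ionizes more easily than half-filled As (4p³).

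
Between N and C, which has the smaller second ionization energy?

C

IE_2 is the cost of taking one more electron from the +1 cation: N⁺ still has 4 valence electrons; C⁺ still has 3 valence electrons.
All are still removing valence electrons, so compare the +1 ions as you would atoms: IE_2 generally rises across a period (higher Z_eff) and falls down a group (larger shell), subject to the usual subshell exceptions.
Valence configurations: N⁺ [He]2s²2p², C⁺ [He]2s²2p¹.
Approximate IE_2 values (kJ/mol): N 2856, C 2353.
So the second ionization energies run C < N.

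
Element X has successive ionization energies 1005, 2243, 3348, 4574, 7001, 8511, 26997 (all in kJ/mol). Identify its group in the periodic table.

Look for the largest jump between consecutive ionization energies: IE7/IE6 ≈ 3.2, far larger than any earlier ratio.
That jump marks the point where a core electron is being removed. So the atom has 6 valence electrons.
A main-group element with 6 valence electrons is in group 16.

Group 16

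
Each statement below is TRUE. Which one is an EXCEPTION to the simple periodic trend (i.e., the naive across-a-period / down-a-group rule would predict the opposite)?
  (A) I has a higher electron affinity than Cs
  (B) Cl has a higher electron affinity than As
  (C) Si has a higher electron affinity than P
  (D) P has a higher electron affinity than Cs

The general trend: electron affinity increases across a period and decreases down a group.
(A) I (period 5, group 17) vs Cs (period 6, group 1): the stated order agrees with the simple trend.
(B) Cl (period 3, group 17) vs As (period 4, group 15): the stated order agrees with the simple trend.
(C) Si (period 3, group 14) vs P (period 3, group 15): the stated order contradicts the simple trend.
(D) P (period 3, group 15) vs Cs (period 6, group 1): the stated order agrees with the simple trend.
The exception is (C): adding an electron to P's half-filled 3p³ is unfavourable, so Si (3p²) has the more exothermic EA.

(C)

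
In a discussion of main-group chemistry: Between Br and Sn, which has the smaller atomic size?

Br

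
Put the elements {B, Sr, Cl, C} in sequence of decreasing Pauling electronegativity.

Cl > C > B > Sr

B is in period 2, group 13; C is in period 2, group 14; Cl is in period 3, group 17; Sr is in period 5, group 2.
Atoms toward the upper right of the periodic table pull bonding electrons most strongly.
Here both period and group differ, so the two effects have to be weighed against each other.
B > Sr: both effects reinforce here, so B is clearly the higher of the two.
C > B: both are in period 2; the period trend gives C the larger value.
Cl > C: the two effects oppose for this pair; the across-period effect wins (3.16 vs 2.55).
Approximate values (Pauling): B 2.04, C 2.55, Cl 3.16, Sr 0.95.
So from highest to lowest: Cl > C > B > Sr.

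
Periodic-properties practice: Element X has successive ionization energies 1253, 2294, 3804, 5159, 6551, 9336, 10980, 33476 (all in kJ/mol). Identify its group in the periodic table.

Group 17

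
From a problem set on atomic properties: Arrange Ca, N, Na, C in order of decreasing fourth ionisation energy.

After 3 electrons have been removed, what remains? Ca³⁺ is already 1 electron into the core; N³⁺ still has 2 valence electrons; Na³⁺ is already 2 electrons into the core; C³⁺ still has 1 valence electron.
Usually core removal costs more than valence removal, but here the competition is close: a tightly held n=2 valence electron can cost more to remove than an n=3 core electron, so the actual values have to decide it.
Valence configurations: N³⁺ [He]2s², C³⁺ [He]2s¹.
Approximate IE_4 values (kJ/mol): Ca 6491, N 7475, Na 9543, C 6223.
Hence IE_4: C < Ca < N < Na.

Na > N > Ca > C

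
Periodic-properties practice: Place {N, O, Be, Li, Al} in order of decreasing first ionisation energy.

N > O > Be > Al > Li

Li is in period 2, group 1; Be is in period 2, group 2; N is in period 2, group 15; O is in period 2, group 16; Al is in period 3, group 13.
Removing the outermost electron gets harder across a period and easier down a group.
These span different periods and groups, so the two trends combine.
Al > Li: the two effects oppose for this pair; the across-period effect wins (578 vs 520 kJ/mol).
Be > Al: period and group pull opposite ways; the down-group shift dominates (900 vs 578 kJ/mol).
O > Be: both are in period 2; the period trend gives O the larger value.
N > O: this pair runs against the simple trend — see the exception note.
Note the exception: N has a higher first ionization energy than O, contrary to the simple trend — pairing an electron in O's 2p⁴ costs repulsion energy, so O ionizes more easily than half-filled N (2p³).
For reference (kJ/mol): Li 520, Be 900, N 1402, O 1314, Al 578.
So from highest to lowest: N > O > Be > Al > Li.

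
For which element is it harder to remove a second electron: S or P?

S

The second ionization energy removes an electron from the +1 ion. For each element: S⁺ still has 5 valence electrons; P⁺ still has 4 valence electrons.
All are still removing valence electrons, so compare the +1 ions as you would atoms: IE_2 generally rises across a period (higher Z_eff) and falls down a group (larger shell), subject to the usual subshell exceptions.
Valence configurations: S⁺ [Ne]3s²3p³, P⁺ [Ne]3s²3p².
The numbers (kJ/mol): S 2252, P 1907.
So the second ionization energies run P < S.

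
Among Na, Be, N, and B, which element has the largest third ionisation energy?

Be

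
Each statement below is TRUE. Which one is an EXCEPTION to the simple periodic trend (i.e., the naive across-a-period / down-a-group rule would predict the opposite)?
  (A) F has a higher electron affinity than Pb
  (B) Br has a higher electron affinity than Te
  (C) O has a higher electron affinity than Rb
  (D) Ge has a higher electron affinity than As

The general trend: electron affinity increases across a period and decreases down a group.
(A) F (period 2, group 17) vs Pb (period 6, group 14): the stated order agrees with the simple trend.
(B) Br (period 4, group 17) vs Te (period 5, group 16): the stated order agrees with the simple trend.
(C) O (period 2, group 16) vs Rb (period 5, group 1): the stated order agrees with the simple trend.
(D) Ge (period 4, group 14) vs As (period 4, group 15): the stated order contradicts the simple trend.
The exception is (D): adding an electron to As's half-filled 4p³ is unfavourable, so Ge (4p²) has the more exothermic EA.

(D)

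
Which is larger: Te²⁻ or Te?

Forming Te²⁻ adds 2 electrons to Te. More electron–electron repulsion in the same shell, with unchanged nuclear charge, lets the cloud expand.
An anion is larger than its parent atom: Te²⁻ > Te.

Te²⁻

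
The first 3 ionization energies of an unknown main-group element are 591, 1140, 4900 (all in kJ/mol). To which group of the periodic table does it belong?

Look for the largest jump between consecutive ionization energies: IE3/IE2 ≈ 4.3, far larger than any earlier ratio.
That jump marks the point where a core electron is being removed. So the atom has 2 valence electrons.
A main-group element with 2 valence electrons is in group 2.

Group 2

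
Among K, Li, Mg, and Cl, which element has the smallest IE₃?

IE_3 is the cost of taking one more electron from the +2 cation: K²⁺ is already 1 electron into the core; Li²⁺ is already 1 electron into the core; Mg²⁺ is the bare [Ne] core; Cl²⁺ still has 5 valence electrons.
Core electrons are held far more tightly than valence electrons, so K, Mg and Li top the IE_3 order.
Tabulated IE_3 (kJ/mol): K 4420, Li 11815, Mg 7733, Cl 3822.
Hence IE_3: Cl < K < Mg < Li.

Cl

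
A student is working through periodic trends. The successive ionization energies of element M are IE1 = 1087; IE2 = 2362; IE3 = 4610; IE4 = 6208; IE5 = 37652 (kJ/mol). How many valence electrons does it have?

4

Look for the largest jump between consecutive ionization energies: IE5/IE4 ≈ 6.1, far larger than any earlier ratio.
That jump marks the point where a core electron is being removed. So the atom has 4 valence electrons.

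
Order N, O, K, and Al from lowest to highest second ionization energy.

The second ionization energy removes an electron from the +1 ion. For each element: N⁺ still has 4 valence electrons; O⁺ still has 5 valence electrons; K⁺ is the bare [Ar] core; Al⁺ still has 2 valence electrons.
Usually core removal costs more than valence removal, but here the competition is close: a tightly held n=2 valence electron can cost more to remove than an n=3 core electron, so the actual values have to decide it.
Valence configurations: N⁺ [He]2s²2p², O⁺ [He]2s²2p³, Al⁺ [Ne]3s².
Approximate IE_2 values (kJ/mol): N 2856, O 3388, K 3052, Al 1817.
Putting it together, IE_2: Al < N < K < O.

Al < N < K < O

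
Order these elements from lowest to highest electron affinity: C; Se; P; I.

P < C < Se < I

C is in period 2, group 14; P is in period 3, group 15; Se is in period 4, group 16; I is in period 5, group 17.
Atoms with high Z_eff and room in the valence shell (especially the halogens) have the most exothermic electron affinities.
A diagonal step moves right (one effect) and down (the opposite effect) at once.
C > P: period and group pull opposite ways; the down-group shift dominates (122 vs 72 kJ/mol).
Se > C: the two effects oppose for this pair; the across-period effect wins (195 vs 122 kJ/mol).
I > Se: the two effects oppose for this pair; the across-period effect wins (295 vs 195 kJ/mol).
For reference (kJ/mol): C 122, P 72, Se 195, I 295.
So from lowest to highest: P < C < Se < I.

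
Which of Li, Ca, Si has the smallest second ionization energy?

Consider each +1 ion: Li⁺ is the bare [He] core; Ca⁺ still has 1 valence electron; Si⁺ still has 3 valence electrons.
Breaking into a closed-shell core is much more expensive than removing a leftover valence electron — Li has the largest IE_2 here.
Valence configurations: Ca⁺ [Ar]4s¹, Si⁺ [Ne]3s²3p¹.
Approximate IE_2 values (kJ/mol): Li 7298, Ca 1145, Si 1577.
So the second ionization energies run Ca < Si < Li.

Ca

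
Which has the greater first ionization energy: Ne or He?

He

First ionization energy rises across a period (greater Z_eff holds electrons more tightly) and falls down a group (valence electrons are farther from the nucleus).
All are in group 18, so first ionization energy increases up the group.
So He has the greater first ionization energy (He > Ne).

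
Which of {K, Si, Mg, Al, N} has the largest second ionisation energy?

K

IE_2 is the cost of taking one more electron from the +1 cation: K⁺ is the bare [Ar] core; Si⁺ still has 3 valence electrons; Mg⁺ still has 1 valence electron; Al⁺ still has 2 valence electrons; N⁺ still has 4 valence electrons.
Breaking into a closed-shell core is much more expensive than removing a leftover valence electron — K has the largest IE_2 here.
Valence configurations: Si⁺ [Ne]3s²3p¹, Mg⁺ [Ne]3s¹, Al⁺ [Ne]3s², N⁺ [He]2s²2p².
Si⁺ loses a lone 3p electron whereas Al⁺ must break into a filled 3s² pair, so IE_2(Al) > IE_2(Si) even though Si has the higher nuclear charge.
The numbers (kJ/mol): K 3052, Si 1577, Mg 1451, Al 1817, N 2856.
Putting it together, IE_2: Mg < Si < Al < N < K.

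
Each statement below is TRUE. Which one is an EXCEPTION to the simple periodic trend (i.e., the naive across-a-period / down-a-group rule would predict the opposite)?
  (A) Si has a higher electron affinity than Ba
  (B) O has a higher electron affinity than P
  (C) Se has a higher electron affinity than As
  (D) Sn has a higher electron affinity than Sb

(D)

The general trend: electron affinity increases across a period and decreases down a group.
(A) Si (period 3, group 14) vs Ba (period 6, group 2): the stated order agrees with the simple trend.
(B) O (period 2, group 16) vs P (period 3, group 15): the stated order agrees with the simple trend.
(C) Se (period 4, group 16) vs As (period 4, group 15): the stated order agrees with the simple trend.
(D) Sn (period 5, group 14) vs Sb (period 5, group 15): the stated order contradicts the simple trend.
The exception is (D): adding an electron to Sb's half-filled 5p³ is unfavourable, so Sn has the more exothermic EA.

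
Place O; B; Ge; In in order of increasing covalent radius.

B is in period 2, group 13; O is in period 2, group 16; Ge is in period 4, group 14; In is in period 5, group 13.
Across a period the added protons contract the valence shell; down a group each new principal shell makes the atom larger.
These span different periods and groups, so the two trends combine.
B > O: both are in period 2; the period trend gives B the larger value.
Ge > B: period and group pull opposite ways; the down-group shift dominates (121 vs 85 pm).
In > Ge: both effects reinforce here, so In is clearly the larger of the two.
For reference (pm): B 85, O 63, Ge 121, In 142.
So from smallest to largest: O < B < Ge < In.

O < B < Ge < In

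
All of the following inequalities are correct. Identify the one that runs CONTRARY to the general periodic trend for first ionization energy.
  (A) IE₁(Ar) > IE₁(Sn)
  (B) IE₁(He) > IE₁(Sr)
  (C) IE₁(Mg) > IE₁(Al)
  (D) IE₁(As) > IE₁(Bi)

The general trend: first ionization energy increases across a period and decreases down a group.
(A) Ar (period 3, group 18) vs Sn (period 5, group 14): the stated order agrees with the simple trend.
(B) He (period 1, group 18) vs Sr (period 5, group 2): the stated order agrees with the simple trend.
(C) Mg (period 3, group 2) vs Al (period 3, group 13): the stated order contradicts the simple trend.
(D) As (period 4, group 15) vs Bi (period 6, group 15): the stated order agrees with the simple trend.
The exception is (C): Al's single 3p electron is easier to remove than one from Mg's filled 3s².

(C)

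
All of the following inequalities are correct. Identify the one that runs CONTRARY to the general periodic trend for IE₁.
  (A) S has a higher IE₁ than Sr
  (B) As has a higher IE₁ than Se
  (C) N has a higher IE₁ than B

(B)

The general trend: IE₁ increases across a period and decreases down a group.
(A) S (period 3, group 16) vs Sr (period 5, group 2): the stated order agrees with the simple trend.
(B) As (period 4, group 15) vs Se (period 4, group 16): the stated order contradicts the simple trend.
(C) N (period 2, group 15) vs B (period 2, group 13): the stated order agrees with the simple trend.
The exception is (B): Se (4p⁴) ionizes more easily than half-filled As (4p³).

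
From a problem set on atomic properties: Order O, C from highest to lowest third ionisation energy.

The third ionization energy removes an electron from the +2 ion. For each element: O²⁺ still has 4 valence electrons; C²⁺ still has 2 valence electrons.
All are still removing valence electrons, so compare the +2 ions as you would atoms: IE_3 generally rises across a period (higher Z_eff) and falls down a group (larger shell), subject to the usual subshell exceptions.
Valence configurations: O²⁺ [He]2s²2p², C²⁺ [He]2s².
Tabulated IE_3 (kJ/mol): O 5300, C 4620.
Hence IE_3: C < O.

O > C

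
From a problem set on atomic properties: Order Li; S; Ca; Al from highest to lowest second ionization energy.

Consider each +1 ion: Li⁺ is the bare [He] core; S⁺ still has 5 valence electrons; Ca⁺ still has 1 valence electron; Al⁺ still has 2 valence electrons.
Breaking into a closed-shell core is much more expensive than removing a leftover valence electron — Li has the largest IE_2 here.
Valence configurations: S⁺ [Ne]3s²3p³, Ca⁺ [Ar]4s¹, Al⁺ [Ne]3s².
The numbers (kJ/mol): Li 7298, S 2252, Ca 1145, Al 1817.
Overall IE_2 order: Ca < Al < S < Li.

Li > S > Al > Ca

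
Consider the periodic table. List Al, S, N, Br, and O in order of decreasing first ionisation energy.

N > O > Br > S > Al

N is in period 2, group 15; O is in period 2, group 16; Al is in period 3, group 13; S is in period 3, group 16; Br is in period 4, group 17.
Removing the outermost electron gets harder across a period and easier down a group.
These span different periods and groups, so the two trends combine.
S > Al: both are in period 3; the period trend gives S the larger value.
Br > S: period and group pull opposite ways; the across-period shift dominates (1140 vs 1000 kJ/mol).
O > Br: period and group pull opposite ways; the down-group shift dominates (1314 vs 1140 kJ/mol).
N > O: this pair runs against the simple trend — see the exception note.
Note the exception: N has a higher first ionization energy than O, contrary to the simple trend — pairing an electron in O's 2p⁴ costs repulsion energy, so O ionizes more easily than half-filled N (2p³).
Approximate values (kJ/mol): N 1402, O 1314, Al 578, S 1000, Br 1140.
So from highest to lowest: N > O > Br > S > Al.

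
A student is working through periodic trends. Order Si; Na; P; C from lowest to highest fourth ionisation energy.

Si < P < C < Na

Consider each +3 ion: Si³⁺ still has 1 valence electron; Na³⁺ is already 2 electrons into the core; P³⁺ still has 2 valence electrons; C³⁺ still has 1 valence electron.
Breaking into a closed-shell core is much more expensive than removing a leftover valence electron — Na has the largest IE_4 here.
Valence configurations: Si³⁺ [Ne]3s¹, P³⁺ [Ne]3s², C³⁺ [He]2s¹.
Tabulated IE_4 (kJ/mol): Si 4356, Na 9543, P 4964, C 6223.
Overall IE_4 order: Si < P < C < Na.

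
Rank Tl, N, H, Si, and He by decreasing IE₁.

Removing the outermost electron gets harder across a period and easier down a group.
Neither a single period nor a single group — weigh both effects.
Si > Tl: relative to Tl, both the across-period and down-group shifts push Si's first ionization energy up.
H > Si: period and group pull opposite ways; the down-group shift dominates (1312 vs 786 kJ/mol).
N > H: period and group pull opposite ways; the across-period shift dominates (1402 vs 1312 kJ/mol).
He > N: both effects reinforce here, so He is clearly the higher of the two.
Tabulated first ionization energy (kJ/mol): H 1312, He 2372, N 1402, Si 786, Tl 589.
So from highest to lowest: He > N > H > Si > Tl.

He, N, H, Si, Tl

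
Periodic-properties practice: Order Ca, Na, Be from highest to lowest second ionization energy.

Na > Be > Ca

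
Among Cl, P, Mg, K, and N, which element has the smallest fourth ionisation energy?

Consider each +3 ion: Cl³⁺ still has 4 valence electrons; P³⁺ still has 2 valence electrons; Mg³⁺ is already 1 electron into the core; K³⁺ is already 2 electrons into the core; N³⁺ still has 2 valence electrons.
Usually core removal costs more than valence removal, but here the competition is close: a tightly held n=2 valence electron can cost more to remove than an n=3 core electron, so the actual values have to decide it.
Valence configurations: Cl³⁺ [Ne]3s²3p², P³⁺ [Ne]3s², N³⁺ [He]2s².
The numbers (kJ/mol): Cl 5159, P 4964, Mg 10543, K 5877, N 7475.
So the fourth ionization energies run P < Cl < K < N < Mg.

P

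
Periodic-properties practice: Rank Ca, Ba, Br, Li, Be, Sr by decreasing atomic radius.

Ba, Sr, Ca, Li, Br, Be

Li is in period 2, group 1; Be is in period 2, group 2; Ca is in period 4, group 2; Br is in period 4, group 17; Sr is in period 5, group 2; Ba is in period 6, group 2.
Radius decreases left→right (rising Z_eff, same n) and increases top→bottom (higher n).
Here both period and group differ, so the two effects have to be weighed against each other.
Br > Be: the two effects oppose for this pair; the down-group effect wins (114 vs 102 pm).
Li > Br: period and group pull opposite ways; the across-period shift dominates (133 vs 114 pm).
Ca > Li: the two effects oppose for this pair; the down-group effect wins (171 vs 133 pm).
Sr > Ca: they share group 2; the group trend gives Sr the larger value.
Ba > Sr: they share group 2; the group trend gives Ba the larger value.
Tabulated atomic radius (pm): Li 133, Be 102, Ca 171, Br 114, Sr 185, Ba 196.
So from largest to smallest: Ba > Sr > Ca > Li > Br > Be.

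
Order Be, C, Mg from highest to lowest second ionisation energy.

C > Be > Mg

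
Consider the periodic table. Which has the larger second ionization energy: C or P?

The second ionization energy removes an electron from the +1 ion. For each element: C⁺ still has 3 valence electrons; P⁺ still has 4 valence electrons.
All are still removing valence electrons, so compare the +1 ions as you would atoms: IE_2 generally rises across a period (higher Z_eff) and falls down a group (larger shell), subject to the usual subshell exceptions.
Valence configurations: C⁺ [He]2s²2p¹, P⁺ [Ne]3s²3p².
Approximate IE_2 values (kJ/mol): C 2353, P 1907.
Hence IE_2: P < C.

C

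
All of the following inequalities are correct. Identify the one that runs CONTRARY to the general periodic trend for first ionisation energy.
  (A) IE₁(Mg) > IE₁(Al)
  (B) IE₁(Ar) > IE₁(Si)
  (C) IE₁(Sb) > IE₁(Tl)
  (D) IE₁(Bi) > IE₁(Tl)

(A)

The general trend: first ionisation energy increases across a period and decreases down a group.
(A) Mg (period 3, group 2) vs Al (period 3, group 13): the stated order contradicts the simple trend.
(B) Ar (period 3, group 18) vs Si (period 3, group 14): the stated order agrees with the simple trend.
(C) Sb (period 5, group 15) vs Tl (period 6, group 13): the stated order agrees with the simple trend.
(D) Bi (period 6, group 15) vs Tl (period 6, group 13): the stated order agrees with the simple trend.
The exception is (A): Al's single 3p electron is easier to remove than one from Mg's filled 3s².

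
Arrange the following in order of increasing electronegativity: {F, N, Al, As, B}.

EN rises left→right (higher Z_eff, smaller atoms) and falls top→bottom (larger, more shielded atoms).
Here both period and group differ, so the two effects have to be weighed against each other.
B > Al: they share group 13; the group trend gives B the larger value.
As > B: period and group pull opposite ways; the across-period shift dominates (2.18 vs 2.04).
N > As: they share group 15; the group trend gives N the larger value.
F > N: both are in period 2; the period trend gives F the larger value.
Tabulated electronegativity (Pauling): B 2.04, N 3.04, F 3.98, Al 1.61, As 2.18.
So from lowest to highest: Al < B < As < N < F.

Al < B < As < N < F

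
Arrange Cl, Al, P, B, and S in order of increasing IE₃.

The third ionization energy removes an electron from the +2 ion. For each element: Cl²⁺ still has 5 valence electrons; Al²⁺ still has 1 valence electron; P²⁺ still has 3 valence electrons; B²⁺ still has 1 valence electron; S²⁺ still has 4 valence electrons.
All are still removing valence electrons, so compare the +2 ions as you would atoms: IE_3 generally rises across a period (higher Z_eff) and falls down a group (larger shell), subject to the usual subshell exceptions.
Valence configurations: Cl²⁺ [Ne]3s²3p³, Al²⁺ [Ne]3s¹, P²⁺ [Ne]3s²3p¹, B²⁺ [He]2s¹, S²⁺ [Ne]3s²3p².
The numbers (kJ/mol): Cl 3822, Al 2745, P 2914, B 3660, S 3357.
Overall IE_3 order: Al < P < S < B < Cl.

Al, P, S, B, Cl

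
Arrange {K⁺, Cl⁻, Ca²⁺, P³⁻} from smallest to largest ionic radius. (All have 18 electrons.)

All of these have 18 electrons, so size is governed by nuclear charge alone: the more protons, the stronger the pull on the same electron cloud, and the smaller the ion.
Nuclear charges: Ca²⁺ (Z=20), K⁺ (Z=19), Cl⁻ (Z=17), P³⁻ (Z=15).
Smallest to largest: Ca²⁺ < K⁺ < Cl⁻ < P³⁻.

Ca²⁺ < K⁺ < Cl⁻ < P³⁻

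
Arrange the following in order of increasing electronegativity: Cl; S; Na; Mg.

Na < Mg < S < Cl

Na is in period 3, group 1; Mg is in period 3, group 2; S is in period 3, group 16; Cl is in period 3, group 17.
Electronegativity increases across a period and decreases down a group, tracking effective nuclear charge and atomic size.
All lie in period 3, so electronegativity increases left to right.
So from lowest to highest: Na < Mg < S < Cl.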